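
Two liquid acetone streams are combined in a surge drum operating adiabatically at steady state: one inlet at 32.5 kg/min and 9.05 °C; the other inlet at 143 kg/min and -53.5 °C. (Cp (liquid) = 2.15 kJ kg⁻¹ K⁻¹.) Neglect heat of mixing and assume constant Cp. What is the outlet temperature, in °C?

No heat crosses the boundary, so H_out = H_in.
Σ ṁᵢCp,ᵢTᵢ = 32.5×2.15×9.05 + 143×2.15×-53.5 = -15816
Σ ṁᵢCp,ᵢ = 32.5×2.15 + 143×2.15 = 377.32
T_out = -15816 / 377.32 = -41.917 °C

T_out = -41.9 °C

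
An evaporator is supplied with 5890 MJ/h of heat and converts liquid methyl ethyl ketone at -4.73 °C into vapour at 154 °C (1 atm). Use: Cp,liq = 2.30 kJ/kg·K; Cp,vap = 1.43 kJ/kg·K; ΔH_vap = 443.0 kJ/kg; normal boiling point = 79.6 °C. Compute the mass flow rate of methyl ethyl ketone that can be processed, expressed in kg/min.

ṁ = 132 kg/min

Δh = 2.30×(79.6−-4.73) + 443.0 + 1.43×(154−79.6) = 743.35 kJ/kg
Q = 5890 MJ/h = 1636.1 kJ/s = 98167 kJ/min
ṁ = Q/Δh = 98167 / 743.35 = 132.06 kg/min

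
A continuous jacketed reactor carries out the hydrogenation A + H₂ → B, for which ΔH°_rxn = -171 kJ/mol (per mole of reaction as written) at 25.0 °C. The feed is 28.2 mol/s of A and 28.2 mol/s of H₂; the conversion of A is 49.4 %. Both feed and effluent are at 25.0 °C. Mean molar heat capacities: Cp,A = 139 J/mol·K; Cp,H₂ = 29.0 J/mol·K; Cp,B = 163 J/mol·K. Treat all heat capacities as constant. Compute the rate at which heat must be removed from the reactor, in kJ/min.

Q_out = 143000 kJ/min

Extent of reaction ξ = 0.494 × 28.2 = 13.931 mol/s
Reaction term: ξ·ΔH°_rxn = 13.931 × -171 = -2382.2 kJ/s
Q = ΔH = -2382.2 kJ/s = -2382.2 kW
Heat removed = 142930 kJ/min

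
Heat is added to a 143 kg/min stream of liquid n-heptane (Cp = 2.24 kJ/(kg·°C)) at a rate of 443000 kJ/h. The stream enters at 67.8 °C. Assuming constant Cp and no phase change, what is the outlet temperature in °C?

Q = 443000 kJ/h = 7383.3 kJ/min
ΔT = Q/(ṁ·Cp) = 7383.3/(143×2.24) = 23.05 K
T_out = 67.8 + 23.05 = 90.85 °C

T_out = 90.8 °C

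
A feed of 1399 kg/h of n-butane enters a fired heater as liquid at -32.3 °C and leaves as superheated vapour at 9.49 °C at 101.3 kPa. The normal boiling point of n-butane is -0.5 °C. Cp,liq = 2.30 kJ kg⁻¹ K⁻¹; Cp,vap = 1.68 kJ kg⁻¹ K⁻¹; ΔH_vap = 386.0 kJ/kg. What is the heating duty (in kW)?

liquid -32.3→-0.5 °C: 73.14 kJ/kg
vaporisation at -0.5 °C: 386 kJ/kg
vapour -0.5→9.49 °C: 16.783 kJ/kg
Δh = 73.14 + 386 + 16.783 = 475.92 kJ/kg
Q = ṁ·Δh = 1399 kg/h × 475.92 kJ/kg = 665820 kJ/h
|Q| = 184.95 kW

Q = 185 kW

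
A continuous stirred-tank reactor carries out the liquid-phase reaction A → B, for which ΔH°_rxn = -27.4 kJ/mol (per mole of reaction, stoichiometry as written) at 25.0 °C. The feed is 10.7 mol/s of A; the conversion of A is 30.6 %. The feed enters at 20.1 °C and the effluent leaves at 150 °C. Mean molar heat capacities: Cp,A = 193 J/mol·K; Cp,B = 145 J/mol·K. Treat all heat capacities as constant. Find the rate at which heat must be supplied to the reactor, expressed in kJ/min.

Extent of reaction ξ = 0.306 × 10.7 = 3.2742 mol/s
Reaction term: ξ·ΔH°_rxn = 3.2742 × -27.4 = -89.713 kJ/s
Sensible, feed 20.1→25 °C: 10.119 kJ/s
Outlet flows (mol/s): A 7.4258, B 3.2742
Sensible, products 25→150 °C: 238.49 kJ/s
Q = ΔH = 158.9 kJ/s = 158.9 kW
Heat supplied = 9533.9 kJ/min

Q_in = 9530 kJ/min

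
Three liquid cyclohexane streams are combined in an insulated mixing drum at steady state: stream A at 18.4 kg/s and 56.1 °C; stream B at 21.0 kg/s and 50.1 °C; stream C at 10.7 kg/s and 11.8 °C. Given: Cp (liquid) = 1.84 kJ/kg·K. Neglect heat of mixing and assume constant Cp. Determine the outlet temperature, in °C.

No heat crosses the boundary, so H_out = H_in.
T_out = Σ ṁᵢCp,ᵢTᵢ / Σ ṁᵢCp,ᵢ
      = 4067.5 / 92.184 = 44.124 °C

T_out = 44.1 °C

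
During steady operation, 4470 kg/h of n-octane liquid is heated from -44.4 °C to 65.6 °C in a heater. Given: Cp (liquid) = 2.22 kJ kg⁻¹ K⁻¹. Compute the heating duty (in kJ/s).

Q = 303 kJ/s

Q = ṁ·Cp·ΔT = 4470 × 2.22 × (65.6 − -44.4) = 1.0916e+06 kJ/h
Converting: 1.0916e+06 / 3600 s = 303.22 kW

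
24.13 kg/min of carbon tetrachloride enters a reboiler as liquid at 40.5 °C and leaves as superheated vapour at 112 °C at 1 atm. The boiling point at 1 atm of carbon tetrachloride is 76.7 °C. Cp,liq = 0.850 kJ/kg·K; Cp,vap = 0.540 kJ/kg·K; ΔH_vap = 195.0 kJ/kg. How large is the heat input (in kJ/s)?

Q = 98.5 kJ/s

liquid 40.5→76.7 °C: 30.77 kJ/kg
vaporisation at 76.7 °C: 195 kJ/kg
vapour 76.7→112 °C: 19.062 kJ/kg
Δh = 30.77 + 195 + 19.062 = 244.83 kJ/kg
Q = ṁ·Δh = 24.13 kg/min × 244.83 kJ/kg = 5907.8 kJ/min
|Q| = 98.463 kW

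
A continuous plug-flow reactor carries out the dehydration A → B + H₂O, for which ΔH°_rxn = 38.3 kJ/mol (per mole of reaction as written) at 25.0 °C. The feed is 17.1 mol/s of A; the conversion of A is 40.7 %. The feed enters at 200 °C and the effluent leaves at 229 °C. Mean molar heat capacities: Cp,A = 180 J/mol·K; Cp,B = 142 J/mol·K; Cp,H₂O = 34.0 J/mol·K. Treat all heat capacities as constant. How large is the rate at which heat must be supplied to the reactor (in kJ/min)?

Q_in = 21000 kJ/min

Extent of reaction ξ = 0.407 × 17.1 = 6.9597 mol/s
Reaction term: ξ·ΔH°_rxn = 6.9597 × 38.3 = 266.56 kJ/s
Sensible, feed 200→25 °C: -538.65 kJ/s
Outlet flows (mol/s): A 10.14, B 6.9597, H₂O 6.9597
Sensible, products 25→229 °C: 622.23 kJ/s
Q = ΔH = 350.14 kJ/s = 350.14 kW
Heat supplied = 21008 kJ/min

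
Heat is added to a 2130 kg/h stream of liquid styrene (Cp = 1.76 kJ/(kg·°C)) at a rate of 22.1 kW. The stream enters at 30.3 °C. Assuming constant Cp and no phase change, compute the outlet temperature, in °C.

T_out = 51.5 °C

Q = 22.1 kW = 79560 kJ/h
ΔT = Q/(ṁ·Cp) = 79560/(2130×1.76) = 21.223 K
T_out = 30.3 + 21.223 = 51.523 °C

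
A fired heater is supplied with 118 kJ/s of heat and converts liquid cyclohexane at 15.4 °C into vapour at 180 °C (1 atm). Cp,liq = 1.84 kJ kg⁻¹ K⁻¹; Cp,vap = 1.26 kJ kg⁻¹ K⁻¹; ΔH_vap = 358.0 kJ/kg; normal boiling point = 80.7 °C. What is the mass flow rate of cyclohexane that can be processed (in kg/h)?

ṁ = 704 kg/h

Δh = 1.84×(80.7−15.4) + 358.0 + 1.26×(180−80.7) = 603.27 kJ/kg
Q = 118 kJ/s = 118 kJ/s = 424800 kJ/h
ṁ = Q/Δh = 424800 / 603.27 = 704.16 kg/h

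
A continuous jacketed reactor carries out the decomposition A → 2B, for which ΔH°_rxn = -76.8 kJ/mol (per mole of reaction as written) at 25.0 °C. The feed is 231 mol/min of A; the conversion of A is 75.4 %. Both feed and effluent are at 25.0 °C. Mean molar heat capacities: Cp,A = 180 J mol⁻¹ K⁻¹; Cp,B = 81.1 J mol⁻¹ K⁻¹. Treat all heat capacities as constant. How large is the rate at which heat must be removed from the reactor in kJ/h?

Q_out = 803000 kJ/h

Extent of reaction ξ = 0.754 × 231 = 174.17 mol/min
Reaction term: ξ·ΔH°_rxn = 174.17 × -76.8 = -13377 kJ/min
Q = ΔH = -13377 kJ/min = -222.94 kW
Heat removed = 802590 kJ/h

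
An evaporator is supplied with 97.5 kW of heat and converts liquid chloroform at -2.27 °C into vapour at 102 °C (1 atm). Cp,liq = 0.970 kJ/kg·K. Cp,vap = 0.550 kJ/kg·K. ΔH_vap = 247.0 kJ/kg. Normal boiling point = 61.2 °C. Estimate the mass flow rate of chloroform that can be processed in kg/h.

Δh = 0.970×(61.2−-2.27) + 247.0 + 0.550×(102−61.2) = 331.01 kJ/kg
Q = 97.5 kW = 97.5 kJ/s = 351000 kJ/h
ṁ = Q/Δh = 351000 / 331.01 = 1060.4 kg/h

ṁ = 1060 kg/h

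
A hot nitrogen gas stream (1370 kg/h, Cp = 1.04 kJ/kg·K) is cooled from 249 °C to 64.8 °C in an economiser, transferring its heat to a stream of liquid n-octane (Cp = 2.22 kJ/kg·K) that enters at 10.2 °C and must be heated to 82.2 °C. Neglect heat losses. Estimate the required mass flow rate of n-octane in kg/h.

ṁ_c = 1640 kg/h

Heat released by hot stream: Q = 1370 × 1.04 × (249 − 64.8) = 262450 kJ/h
Energy balance on cold side (adiabatic exchanger): Q = ṁ_c·Cp_c·(T_c,out − T_c,in)
ṁ_c = 262450 / [2.22 × (82.2 − 10.2)] = 1641.9 kg/h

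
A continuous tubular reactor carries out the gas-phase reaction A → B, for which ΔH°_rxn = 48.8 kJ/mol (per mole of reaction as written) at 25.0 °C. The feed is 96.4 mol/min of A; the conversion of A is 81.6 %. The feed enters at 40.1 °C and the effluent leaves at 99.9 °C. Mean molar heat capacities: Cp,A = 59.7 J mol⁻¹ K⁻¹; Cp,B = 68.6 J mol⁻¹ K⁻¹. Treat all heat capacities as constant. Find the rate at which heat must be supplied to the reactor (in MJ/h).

Q_in = 254 MJ/h

Extent of reaction ξ = 0.816 × 96.4 = 78.662 mol/min
Reaction term: ξ·ΔH°_rxn = 78.662 × 48.8 = 3838.7 kJ/min
Sensible, feed 40.1→25 °C: -86.902 kJ/min
Outlet flows (mol/min): A 17.738, B 78.662
Sensible, products 25→99.9 °C: 483.49 kJ/min
Q = ΔH = 4235.3 kJ/min = 70.589 kW
Heat supplied = 254.12 MJ/h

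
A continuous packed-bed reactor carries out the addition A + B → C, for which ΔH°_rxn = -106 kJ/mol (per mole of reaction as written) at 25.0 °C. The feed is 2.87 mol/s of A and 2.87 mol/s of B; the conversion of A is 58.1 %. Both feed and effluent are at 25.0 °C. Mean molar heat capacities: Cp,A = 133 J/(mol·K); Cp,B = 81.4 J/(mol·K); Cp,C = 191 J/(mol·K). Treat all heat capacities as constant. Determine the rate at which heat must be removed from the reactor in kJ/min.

Extent of reaction ξ = 0.581 × 2.87 = 1.6675 mol/s
Reaction term: ξ·ΔH°_rxn = 1.6675 × -106 = -176.75 kJ/s
Q = ΔH = -176.75 kJ/s = -176.75 kW
Heat removed = 10605 kJ/min

Q_out = 10600 kJ/min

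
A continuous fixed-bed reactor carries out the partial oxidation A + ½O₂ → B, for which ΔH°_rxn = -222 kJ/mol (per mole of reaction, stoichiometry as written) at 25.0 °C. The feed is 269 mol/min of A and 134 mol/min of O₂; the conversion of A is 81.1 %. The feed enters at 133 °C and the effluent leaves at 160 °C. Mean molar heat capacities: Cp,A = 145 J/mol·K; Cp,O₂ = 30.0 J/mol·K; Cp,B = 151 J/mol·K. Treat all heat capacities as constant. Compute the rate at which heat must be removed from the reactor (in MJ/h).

Q_out = 2850 MJ/h

Extent of reaction ξ = 0.811 × 269 = 218.16 mol/min
Reaction term: ξ·ΔH°_rxn = 218.16 × -222 = -48431 kJ/min
Sensible, feed 133→25 °C: -4646.7 kJ/min
Outlet flows (mol/min): A 50.841, O₂ 24.92, B 218.16
Sensible, products 25→160 °C: 5543.3 kJ/min
Q = ΔH = -47535 kJ/min = -792.24 kW
Heat removed = 2852.1 MJ/h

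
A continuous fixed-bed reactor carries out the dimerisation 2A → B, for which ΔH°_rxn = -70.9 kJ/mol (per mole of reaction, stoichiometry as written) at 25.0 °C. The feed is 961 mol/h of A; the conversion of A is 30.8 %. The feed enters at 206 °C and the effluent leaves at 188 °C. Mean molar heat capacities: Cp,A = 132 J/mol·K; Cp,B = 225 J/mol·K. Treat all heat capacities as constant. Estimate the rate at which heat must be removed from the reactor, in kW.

Extent of reaction ξ = 0.308 × 961 / 2 = 147.99 mol/h
Reaction term: ξ·ΔH°_rxn = 147.99 × -70.9 = -10493 kJ/h
Sensible, feed 206→25 °C: -22960 kJ/h
Outlet flows (mol/h): A 665.01, B 147.99
Sensible, products 25→188 °C: 19736 kJ/h
Q = ΔH = -13717 kJ/h = -3.8103 kW
Heat removed = 3.8103 kW

Q_out = 3.81 kW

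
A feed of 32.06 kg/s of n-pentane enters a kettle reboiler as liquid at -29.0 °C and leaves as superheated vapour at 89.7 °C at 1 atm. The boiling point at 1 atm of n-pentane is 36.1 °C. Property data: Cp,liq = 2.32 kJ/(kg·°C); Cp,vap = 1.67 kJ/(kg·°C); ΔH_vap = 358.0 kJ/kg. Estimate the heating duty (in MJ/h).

liquid -29.0→36.1 °C: 151.03 kJ/kg
vaporisation at 36.1 °C: 358 kJ/kg
vapour 36.1→89.7 °C: 89.512 kJ/kg
Δh = 151.03 + 358 + 89.512 = 598.54 kJ/kg
Q = ṁ·Δh = 32.06 kg/s × 598.54 kJ/kg = 19189 kJ/s
|Q| = 19189 kW = 69082 MJ/h

Q = 69100 MJ/h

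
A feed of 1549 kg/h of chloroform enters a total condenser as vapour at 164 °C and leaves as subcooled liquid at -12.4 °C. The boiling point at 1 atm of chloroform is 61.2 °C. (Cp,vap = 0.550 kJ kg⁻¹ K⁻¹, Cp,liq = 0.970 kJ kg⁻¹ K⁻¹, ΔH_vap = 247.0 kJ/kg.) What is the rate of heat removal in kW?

vapour 164→61.2 °C: -56.54 kJ/kg
condensation at 61.2 °C: -247 kJ/kg
liquid 61.2→-12.4 °C: -71.392 kJ/kg
Δh = -56.54 + -247 + -71.392 = -374.93 kJ/kg
Q = ṁ·Δh = 1549 kg/h × -374.93 kJ/kg = -580770 kJ/h
|Q| = 161.32 kW

Q_c = 161 kW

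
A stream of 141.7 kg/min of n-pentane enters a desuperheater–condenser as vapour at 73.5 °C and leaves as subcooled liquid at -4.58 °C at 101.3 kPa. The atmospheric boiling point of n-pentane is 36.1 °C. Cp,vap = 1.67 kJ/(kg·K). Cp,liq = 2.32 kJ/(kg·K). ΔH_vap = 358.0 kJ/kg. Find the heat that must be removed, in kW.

vapour 73.5→36.1 °C: -62.458 kJ/kg
condensation at 36.1 °C: -358 kJ/kg
liquid 36.1→-4.58 °C: -94.378 kJ/kg
Δh = -62.458 + -358 + -94.378 = -514.84 kJ/kg
Q = ṁ·Δh = 141.7 kg/min × -514.84 kJ/kg = -72952 kJ/min
|Q| = 1215.9 kW

Q_c = 1220 kW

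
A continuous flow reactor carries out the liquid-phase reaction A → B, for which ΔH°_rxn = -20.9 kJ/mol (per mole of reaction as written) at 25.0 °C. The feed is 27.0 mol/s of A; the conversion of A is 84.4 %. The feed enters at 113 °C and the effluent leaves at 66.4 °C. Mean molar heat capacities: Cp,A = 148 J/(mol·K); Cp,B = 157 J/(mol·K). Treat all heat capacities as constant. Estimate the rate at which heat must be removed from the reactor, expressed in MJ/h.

Q_out = 2350 MJ/h

Extent of reaction ξ = 0.844 × 27.0 = 22.788 mol/s
Reaction term: ξ·ΔH°_rxn = 22.788 × -20.9 = -476.27 kJ/s
Sensible, feed 113→25 °C: -351.65 kJ/s
Outlet flows (mol/s): A 4.212, B 22.788
Sensible, products 25→66.4 °C: 173.93 kJ/s
Q = ΔH = -653.99 kJ/s = -653.99 kW
Heat removed = 2354.4 MJ/h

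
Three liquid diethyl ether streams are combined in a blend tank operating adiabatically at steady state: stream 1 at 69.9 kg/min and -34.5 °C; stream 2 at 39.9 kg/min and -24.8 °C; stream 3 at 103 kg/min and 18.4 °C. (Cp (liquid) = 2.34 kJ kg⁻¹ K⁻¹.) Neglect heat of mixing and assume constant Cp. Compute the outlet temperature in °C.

T_out = -7.08 °C

No heat crosses the boundary, so H_out = H_in.
Σ ṁᵢCp,ᵢTᵢ = 69.9×2.34×-34.5 + 39.9×2.34×-24.8 + 103×2.34×18.4 = -3523.7
Σ ṁᵢCp,ᵢ = 69.9×2.34 + 39.9×2.34 + 103×2.34 = 497.95
T_out = -3523.7 / 497.95 = -7.0765 °C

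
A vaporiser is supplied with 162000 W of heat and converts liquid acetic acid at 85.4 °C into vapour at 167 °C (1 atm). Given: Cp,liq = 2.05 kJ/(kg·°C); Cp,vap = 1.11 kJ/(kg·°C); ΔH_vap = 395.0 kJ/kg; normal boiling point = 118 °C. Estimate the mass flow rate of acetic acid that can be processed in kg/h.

ṁ = 1130 kg/h

Δh = 2.05×(118−85.4) + 395.0 + 1.11×(167−118) = 516.22 kJ/kg
Q = 162000 W = 162 kJ/s = 583200 kJ/h
ṁ = Q/Δh = 583200 / 516.22 = 1129.8 kg/h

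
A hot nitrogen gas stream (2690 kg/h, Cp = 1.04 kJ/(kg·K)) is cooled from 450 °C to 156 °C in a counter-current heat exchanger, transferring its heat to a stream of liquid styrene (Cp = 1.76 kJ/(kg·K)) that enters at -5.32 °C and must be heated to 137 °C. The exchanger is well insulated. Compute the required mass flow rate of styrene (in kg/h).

ṁ_c = 3280 kg/h

Heat released by hot stream: Q = 2690 × 1.04 × (450 − 156) = 822490 kJ/h
Energy balance on cold side (adiabatic exchanger): Q = ṁ_c·Cp_c·(T_c,out − T_c,in)
ṁ_c = 822490 / [1.76 × (137 − -5.32)] = 3283.6 kg/h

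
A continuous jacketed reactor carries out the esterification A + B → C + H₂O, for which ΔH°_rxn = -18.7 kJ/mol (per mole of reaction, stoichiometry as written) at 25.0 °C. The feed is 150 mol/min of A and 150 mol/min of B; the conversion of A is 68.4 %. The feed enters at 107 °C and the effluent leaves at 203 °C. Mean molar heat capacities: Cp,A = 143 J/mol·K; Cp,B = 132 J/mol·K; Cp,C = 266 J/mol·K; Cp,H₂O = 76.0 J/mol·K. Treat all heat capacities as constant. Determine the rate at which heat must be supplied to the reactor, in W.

Q_in = 54400 W

Extent of reaction ξ = 0.684 × 150 = 102.6 mol/min
Reaction term: ξ·ΔH°_rxn = 102.6 × -18.7 = -1918.6 kJ/min
Sensible, feed 107→25 °C: -3382.5 kJ/min
Outlet flows (mol/min): A 47.4, B 47.4, C 102.6, H₂O 102.6
Sensible, products 25→203 °C: 8566.1 kJ/min
Q = ΔH = 3265 kJ/min = 54.416 kW
Heat supplied = 54416 W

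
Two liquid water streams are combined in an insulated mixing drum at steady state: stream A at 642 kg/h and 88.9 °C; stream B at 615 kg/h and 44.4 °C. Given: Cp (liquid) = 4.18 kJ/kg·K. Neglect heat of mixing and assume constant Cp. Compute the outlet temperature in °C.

T_out = 67.1 °C

Energy balance with Q = 0: Σ ṁᵢCp,ᵢ(T_out − Tᵢ) = 0
Σ ṁᵢCp,ᵢTᵢ = 642×4.18×88.9 + 615×4.18×44.4 = 352710
Σ ṁᵢCp,ᵢ = 642×4.18 + 615×4.18 = 5254.3
T_out = 352710 / 5254.3 = 67.128 °C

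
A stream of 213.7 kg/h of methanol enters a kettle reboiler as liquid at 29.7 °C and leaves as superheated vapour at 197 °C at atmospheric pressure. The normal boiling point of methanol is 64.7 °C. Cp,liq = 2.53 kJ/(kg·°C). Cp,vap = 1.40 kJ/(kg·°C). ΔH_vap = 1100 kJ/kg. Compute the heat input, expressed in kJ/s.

liquid 29.7→64.7 °C: 88.55 kJ/kg
vaporisation at 64.7 °C: 1100 kJ/kg
vapour 64.7→197 °C: 185.22 kJ/kg
Δh = 88.55 + 1100 + 185.22 = 1373.8 kJ/kg
Q = ṁ·Δh = 213.7 kg/h × 1373.8 kJ/kg = 293570 kJ/h
|Q| = 81.549 kW

Q = 81.5 kJ/s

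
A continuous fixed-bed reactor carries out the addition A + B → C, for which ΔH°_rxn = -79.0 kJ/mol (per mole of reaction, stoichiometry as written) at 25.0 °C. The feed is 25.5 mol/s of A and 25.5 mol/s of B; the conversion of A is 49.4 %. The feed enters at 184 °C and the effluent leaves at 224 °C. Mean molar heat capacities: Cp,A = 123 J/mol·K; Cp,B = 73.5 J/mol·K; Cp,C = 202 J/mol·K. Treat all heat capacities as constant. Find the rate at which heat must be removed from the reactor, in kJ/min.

Extent of reaction ξ = 0.494 × 25.5 = 12.597 mol/s
Reaction term: ξ·ΔH°_rxn = 12.597 × -79.0 = -995.16 kJ/s
Sensible, feed 184→25 °C: -796.71 kJ/s
Outlet flows (mol/s): A 12.903, B 12.903, C 12.597
Sensible, products 25→224 °C: 1010.9 kJ/s
Q = ΔH = -780.95 kJ/s = -780.95 kW
Heat removed = 46857 kJ/min

Q_out = 46900 kJ/min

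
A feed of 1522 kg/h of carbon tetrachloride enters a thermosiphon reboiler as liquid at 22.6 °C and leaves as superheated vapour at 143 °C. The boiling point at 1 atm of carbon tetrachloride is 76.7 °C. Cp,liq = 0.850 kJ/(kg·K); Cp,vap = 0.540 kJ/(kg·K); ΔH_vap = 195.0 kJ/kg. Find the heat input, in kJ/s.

liquid 22.6→76.7 °C: 45.985 kJ/kg
vaporisation at 76.7 °C: 195 kJ/kg
vapour 76.7→143 °C: 35.802 kJ/kg
Δh = 45.985 + 195 + 35.802 = 276.79 kJ/kg
Q = ṁ·Δh = 1522 kg/h × 276.79 kJ/kg = 421270 kJ/h
|Q| = 117.02 kW

Q = 117 kJ/s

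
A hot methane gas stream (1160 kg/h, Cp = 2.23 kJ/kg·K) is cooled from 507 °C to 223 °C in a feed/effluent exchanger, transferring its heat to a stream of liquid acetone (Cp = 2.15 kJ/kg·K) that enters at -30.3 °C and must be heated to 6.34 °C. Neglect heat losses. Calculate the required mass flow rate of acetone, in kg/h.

ṁ_c = 9330 kg/h

Heat released by hot stream: Q = 1160 × 2.23 × (507 − 223) = 734650 kJ/h
Energy balance on cold side (adiabatic exchanger): Q = ṁ_c·Cp_c·(T_c,out − T_c,in)
ṁ_c = 734650 / [2.15 × (6.34 − -30.3)] = 9325.8 kg/h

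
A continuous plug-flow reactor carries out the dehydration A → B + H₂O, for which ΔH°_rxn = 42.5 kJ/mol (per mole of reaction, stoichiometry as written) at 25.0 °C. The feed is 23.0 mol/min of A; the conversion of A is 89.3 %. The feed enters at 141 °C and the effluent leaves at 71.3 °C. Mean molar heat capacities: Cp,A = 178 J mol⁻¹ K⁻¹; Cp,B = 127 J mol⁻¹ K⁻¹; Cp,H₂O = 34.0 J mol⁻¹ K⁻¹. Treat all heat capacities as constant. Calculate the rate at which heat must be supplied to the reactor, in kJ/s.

Q_in = 9.52 kJ/s

Extent of reaction ξ = 0.893 × 23.0 = 20.539 mol/min
Reaction term: ξ·ΔH°_rxn = 20.539 × 42.5 = 872.91 kJ/min
Sensible, feed 141→25 °C: -474.9 kJ/min
Outlet flows (mol/min): A 2.461, B 20.539, H₂O 20.539
Sensible, products 25→71.3 °C: 173.39 kJ/min
Q = ΔH = 571.39 kJ/min = 9.5232 kW
Heat supplied = 9.5232 kJ/s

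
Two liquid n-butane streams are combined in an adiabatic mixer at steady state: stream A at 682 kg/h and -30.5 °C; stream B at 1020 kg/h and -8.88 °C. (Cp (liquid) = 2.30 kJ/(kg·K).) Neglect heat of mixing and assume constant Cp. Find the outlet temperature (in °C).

T_out = -17.5 °C

Adiabatic, steady state ⇒ Σ ṁᵢCp,ᵢ(T_out − Tᵢ) = 0
T_out = Σ ṁᵢCp,ᵢTᵢ / Σ ṁᵢCp,ᵢ
      = -68675 / 3914.6 = -17.543 °C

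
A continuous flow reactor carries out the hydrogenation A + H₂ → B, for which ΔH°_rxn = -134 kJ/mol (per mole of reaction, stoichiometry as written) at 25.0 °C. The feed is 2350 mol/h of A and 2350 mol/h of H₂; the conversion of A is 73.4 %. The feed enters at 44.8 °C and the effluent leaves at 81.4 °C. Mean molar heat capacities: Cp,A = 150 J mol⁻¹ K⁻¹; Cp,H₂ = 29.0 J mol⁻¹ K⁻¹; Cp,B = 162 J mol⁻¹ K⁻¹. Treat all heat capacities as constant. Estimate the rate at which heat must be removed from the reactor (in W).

Extent of reaction ξ = 0.734 × 2350 = 1724.9 mol/h
Reaction term: ξ·ΔH°_rxn = 1724.9 × -134 = -231140 kJ/h
Sensible, feed 44.8→25 °C: -8328.9 kJ/h
Outlet flows (mol/h): A 625.1, H₂ 625.1, B 1724.9
Sensible, products 25→81.4 °C: 22071 kJ/h
Q = ΔH = -217390 kJ/h = -60.387 kW
Heat removed = 60387 W

Q_out = 60400 W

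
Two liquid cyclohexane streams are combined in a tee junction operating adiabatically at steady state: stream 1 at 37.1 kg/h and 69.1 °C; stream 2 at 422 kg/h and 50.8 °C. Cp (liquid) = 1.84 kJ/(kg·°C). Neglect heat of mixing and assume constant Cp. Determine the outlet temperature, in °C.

Energy balance with Q = 0: Σ ṁᵢCp,ᵢ(T_out − Tᵢ) = 0
Σ ṁᵢCp,ᵢTᵢ = 37.1×1.84×69.1 + 422×1.84×50.8 = 44162
Σ ṁᵢCp,ᵢ = 37.1×1.84 + 422×1.84 = 844.74
T_out = 44162 / 844.74 = 52.279 °C

T_out = 52.3 °C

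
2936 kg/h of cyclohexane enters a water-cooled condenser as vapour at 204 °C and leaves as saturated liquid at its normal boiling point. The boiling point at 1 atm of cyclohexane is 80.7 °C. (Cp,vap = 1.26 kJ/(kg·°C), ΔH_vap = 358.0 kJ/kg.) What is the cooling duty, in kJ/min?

vapour 204→80.7 °C: -155.36 kJ/kg
condensation at 80.7 °C: -358 kJ/kg
Δh = -155.36 + -358 = -513.36 kJ/kg
Q = ṁ·Δh = 2936 kg/h × -513.36 kJ/kg = -1.5072e+06 kJ/h
|Q| = 418.67 kW = 25120 kJ/min

Q_c = 25100 kJ/min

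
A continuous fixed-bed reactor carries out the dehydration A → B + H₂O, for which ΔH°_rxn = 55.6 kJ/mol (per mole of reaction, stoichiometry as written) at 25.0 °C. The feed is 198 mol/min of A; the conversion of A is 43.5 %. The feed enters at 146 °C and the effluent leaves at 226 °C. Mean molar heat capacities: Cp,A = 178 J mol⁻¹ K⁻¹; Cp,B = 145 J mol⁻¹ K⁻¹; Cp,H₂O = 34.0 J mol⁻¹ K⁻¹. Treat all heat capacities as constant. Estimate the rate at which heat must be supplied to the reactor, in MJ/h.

Extent of reaction ξ = 0.435 × 198 = 86.13 mol/min
Reaction term: ξ·ΔH°_rxn = 86.13 × 55.6 = 4788.8 kJ/min
Sensible, feed 146→25 °C: -4264.5 kJ/min
Outlet flows (mol/min): A 111.87, B 86.13, H₂O 86.13
Sensible, products 25→226 °C: 7101.4 kJ/min
Q = ΔH = 7625.7 kJ/min = 127.09 kW
Heat supplied = 457.54 MJ/h

Q_in = 458 MJ/h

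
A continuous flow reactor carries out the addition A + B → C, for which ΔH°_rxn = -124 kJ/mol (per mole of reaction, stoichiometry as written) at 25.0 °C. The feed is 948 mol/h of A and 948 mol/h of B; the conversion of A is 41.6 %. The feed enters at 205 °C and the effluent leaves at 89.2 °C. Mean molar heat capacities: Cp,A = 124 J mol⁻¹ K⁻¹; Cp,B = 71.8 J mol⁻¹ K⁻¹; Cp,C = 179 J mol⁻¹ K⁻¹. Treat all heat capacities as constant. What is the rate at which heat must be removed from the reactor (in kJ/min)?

Q_out = 1180 kJ/min

Extent of reaction ξ = 0.416 × 948 = 394.37 mol/h
Reaction term: ξ·ΔH°_rxn = 394.37 × -124 = -48902 kJ/h
Sensible, feed 205→25 °C: -33411 kJ/h
Outlet flows (mol/h): A 553.63, B 553.63, C 394.37
Sensible, products 25→89.2 °C: 11491 kJ/h
Q = ΔH = -70822 kJ/h = -19.673 kW
Heat removed = 1180.4 kJ/min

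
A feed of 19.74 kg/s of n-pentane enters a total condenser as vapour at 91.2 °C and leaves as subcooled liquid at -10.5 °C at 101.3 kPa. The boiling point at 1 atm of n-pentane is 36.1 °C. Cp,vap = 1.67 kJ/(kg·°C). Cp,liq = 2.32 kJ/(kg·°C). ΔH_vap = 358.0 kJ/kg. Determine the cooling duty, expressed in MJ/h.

vapour 91.2→36.1 °C: -92.017 kJ/kg
condensation at 36.1 °C: -358 kJ/kg
liquid 36.1→-10.5 °C: -108.11 kJ/kg
Δh = -92.017 + -358 + -108.11 = -558.13 kJ/kg
Q = ṁ·Δh = 19.74 kg/s × -558.13 kJ/kg = -11017 kJ/s
|Q| = 11017 kW = 39663 MJ/h

Q_c = 39700 MJ/h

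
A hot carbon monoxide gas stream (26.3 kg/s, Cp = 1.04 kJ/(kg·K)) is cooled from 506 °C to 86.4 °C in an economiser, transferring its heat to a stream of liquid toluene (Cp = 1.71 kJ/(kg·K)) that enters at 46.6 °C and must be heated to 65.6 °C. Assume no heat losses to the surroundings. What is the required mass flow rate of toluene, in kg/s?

ṁ_c = 353 kg/s

Heat released by hot stream: Q = 26.3 × 1.04 × (506 − 86.4) = 11477 kJ/s
Energy balance on cold side (adiabatic exchanger): Q = ṁ_c·Cp_c·(T_c,out − T_c,in)
ṁ_c = 11477 / [1.71 × (65.6 − 46.6)] = 353.24 kg/s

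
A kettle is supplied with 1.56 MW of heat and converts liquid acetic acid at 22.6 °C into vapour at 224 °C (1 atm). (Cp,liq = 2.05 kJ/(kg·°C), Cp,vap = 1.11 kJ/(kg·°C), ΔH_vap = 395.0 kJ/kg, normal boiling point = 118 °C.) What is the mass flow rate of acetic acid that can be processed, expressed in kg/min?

Δh = 2.05×(118−22.6) + 395.0 + 1.11×(224−118) = 708.23 kJ/kg
Q = 1.56 MW = 1560 kJ/s = 93600 kJ/min
ṁ = Q/Δh = 93600 / 708.23 = 132.16 kg/min

ṁ = 132 kg/min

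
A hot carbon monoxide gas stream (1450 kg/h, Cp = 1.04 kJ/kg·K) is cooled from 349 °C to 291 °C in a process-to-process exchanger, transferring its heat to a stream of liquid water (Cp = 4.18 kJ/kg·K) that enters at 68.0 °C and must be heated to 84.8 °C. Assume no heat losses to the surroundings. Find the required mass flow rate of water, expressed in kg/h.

Heat released by hot stream: Q = 1450 × 1.04 × (349 − 291) = 87464 kJ/h
Energy balance on cold side (adiabatic exchanger): Q = ṁ_c·Cp_c·(T_c,out − T_c,in)
ṁ_c = 87464 / [4.18 × (84.8 − 68.0)] = 1245.5 kg/h

ṁ_c = 1250 kg/h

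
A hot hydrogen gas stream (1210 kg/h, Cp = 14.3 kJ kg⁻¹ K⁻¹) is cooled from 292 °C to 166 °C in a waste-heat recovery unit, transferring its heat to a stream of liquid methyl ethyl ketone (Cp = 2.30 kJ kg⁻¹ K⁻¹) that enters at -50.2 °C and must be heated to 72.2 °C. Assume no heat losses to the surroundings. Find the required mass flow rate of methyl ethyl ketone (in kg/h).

Heat released by hot stream: Q = 1210 × 14.3 × (292 − 166) = 2.1802e+06 kJ/h
Energy balance on cold side (adiabatic exchanger): Q = ṁ_c·Cp_c·(T_c,out − T_c,in)
ṁ_c = 2.1802e+06 / [2.30 × (72.2 − -50.2)] = 7744.3 kg/h

ṁ_c = 7740 kg/h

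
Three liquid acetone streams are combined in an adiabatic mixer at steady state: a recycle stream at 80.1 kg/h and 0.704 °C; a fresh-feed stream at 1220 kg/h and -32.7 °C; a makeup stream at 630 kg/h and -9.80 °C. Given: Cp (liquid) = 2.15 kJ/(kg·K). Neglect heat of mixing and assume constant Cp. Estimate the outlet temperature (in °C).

Adiabatic, steady state ⇒ Σ ṁᵢCp,ᵢ(T_out − Tᵢ) = 0
Σ ṁᵢCp,ᵢTᵢ = 80.1×2.15×0.704 + 1220×2.15×-32.7 + 630×2.15×-9.80 = -98925
Σ ṁᵢCp,ᵢ = 80.1×2.15 + 1220×2.15 + 630×2.15 = 4149.7
T_out = -98925 / 4149.7 = -23.839 °C

T_out = -23.8 °C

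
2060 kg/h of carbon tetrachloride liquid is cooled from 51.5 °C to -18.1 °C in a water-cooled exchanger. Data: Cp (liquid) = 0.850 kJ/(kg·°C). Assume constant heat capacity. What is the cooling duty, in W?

Q_c = 33900 W

Q = ṁ·Cp·ΔT = 2060 × 0.850 × (-18.1 − 51.5) = -121870 kJ/h
Converting: 121870 / 3600 s = 33.853 kW
Cooling duty = 33853 W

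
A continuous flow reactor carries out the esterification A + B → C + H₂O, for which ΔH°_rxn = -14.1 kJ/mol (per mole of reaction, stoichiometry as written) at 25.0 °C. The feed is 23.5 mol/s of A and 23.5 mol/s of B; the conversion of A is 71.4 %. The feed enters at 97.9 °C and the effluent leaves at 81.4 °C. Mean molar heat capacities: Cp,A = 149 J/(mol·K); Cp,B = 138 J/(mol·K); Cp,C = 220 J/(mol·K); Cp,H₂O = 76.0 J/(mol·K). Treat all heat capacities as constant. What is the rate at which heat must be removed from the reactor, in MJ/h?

Q_out = 1220 MJ/h

Extent of reaction ξ = 0.714 × 23.5 = 16.779 mol/s
Reaction term: ξ·ΔH°_rxn = 16.779 × -14.1 = -236.58 kJ/s
Sensible, feed 97.9→25 °C: -491.67 kJ/s
Outlet flows (mol/s): A 6.721, B 6.721, C 16.779, H₂O 16.779
Sensible, products 25→81.4 °C: 388.91 kJ/s
Q = ΔH = -339.35 kJ/s = -339.35 kW
Heat removed = 1221.7 MJ/h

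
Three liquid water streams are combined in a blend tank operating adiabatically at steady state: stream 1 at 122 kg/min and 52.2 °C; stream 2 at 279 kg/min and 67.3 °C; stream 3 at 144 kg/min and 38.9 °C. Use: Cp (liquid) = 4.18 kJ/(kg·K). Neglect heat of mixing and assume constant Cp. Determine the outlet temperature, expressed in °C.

T_out = 56.4 °C

No heat crosses the boundary, so H_out = H_in.
Σ ṁᵢCp,ᵢTᵢ = 122×4.18×52.2 + 279×4.18×67.3 + 144×4.18×38.9 = 128520
Σ ṁᵢCp,ᵢ = 122×4.18 + 279×4.18 + 144×4.18 = 2278.1
T_out = 128520 / 2278.1 = 56.416 °C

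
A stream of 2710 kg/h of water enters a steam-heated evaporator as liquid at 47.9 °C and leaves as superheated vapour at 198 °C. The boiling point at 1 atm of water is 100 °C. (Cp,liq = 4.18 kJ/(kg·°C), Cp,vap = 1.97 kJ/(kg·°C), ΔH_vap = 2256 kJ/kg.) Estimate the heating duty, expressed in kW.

liquid 47.9→100 °C: 217.78 kJ/kg
vaporisation at 100 °C: 2256 kJ/kg
vapour 100→198 °C: 193.06 kJ/kg
Δh = 217.78 + 2256 + 193.06 = 2666.8 kJ/kg
Q = ṁ·Δh = 2710 kg/h × 2666.8 kJ/kg = 7.2271e+06 kJ/h
|Q| = 2007.5 kW

Q = 2010 kW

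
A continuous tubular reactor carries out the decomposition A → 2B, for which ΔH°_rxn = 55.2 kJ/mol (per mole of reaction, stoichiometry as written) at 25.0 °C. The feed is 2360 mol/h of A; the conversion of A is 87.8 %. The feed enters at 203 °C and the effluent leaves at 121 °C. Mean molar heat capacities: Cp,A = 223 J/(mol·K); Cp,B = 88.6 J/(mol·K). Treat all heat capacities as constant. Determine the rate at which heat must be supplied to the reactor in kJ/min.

Extent of reaction ξ = 0.878 × 2360 = 2072.1 mol/h
Reaction term: ξ·ΔH°_rxn = 2072.1 × 55.2 = 114380 kJ/h
Sensible, feed 203→25 °C: -93678 kJ/h
Outlet flows (mol/h): A 287.92, B 4144.2
Sensible, products 25→121 °C: 41412 kJ/h
Q = ΔH = 62113 kJ/h = 17.254 kW
Heat supplied = 1035.2 kJ/min

Q_in = 1040 kJ/min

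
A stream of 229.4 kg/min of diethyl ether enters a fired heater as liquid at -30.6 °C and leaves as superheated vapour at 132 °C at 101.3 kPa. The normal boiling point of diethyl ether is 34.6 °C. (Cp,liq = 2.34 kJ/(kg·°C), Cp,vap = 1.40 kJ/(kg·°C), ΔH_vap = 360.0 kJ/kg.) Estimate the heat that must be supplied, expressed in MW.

Q = 2.48 MW

liquid -30.6→34.6 °C: 152.57 kJ/kg
vaporisation at 34.6 °C: 360 kJ/kg
vapour 34.6→132 °C: 136.36 kJ/kg
Δh = 152.57 + 360 + 136.36 = 648.93 kJ/kg
Q = ṁ·Δh = 229.4 kg/min × 648.93 kJ/kg = 148860 kJ/min
|Q| = 2481.1 kW = 2.4811 MW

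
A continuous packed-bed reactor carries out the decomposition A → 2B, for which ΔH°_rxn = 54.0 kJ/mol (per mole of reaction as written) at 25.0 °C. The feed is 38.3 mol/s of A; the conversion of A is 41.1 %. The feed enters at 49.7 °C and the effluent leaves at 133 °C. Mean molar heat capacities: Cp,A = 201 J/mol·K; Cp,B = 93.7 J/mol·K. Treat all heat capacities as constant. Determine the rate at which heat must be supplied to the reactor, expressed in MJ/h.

Extent of reaction ξ = 0.411 × 38.3 = 15.741 mol/s
Reaction term: ξ·ΔH°_rxn = 15.741 × 54.0 = 850.03 kJ/s
Sensible, feed 49.7→25 °C: -190.15 kJ/s
Outlet flows (mol/s): A 22.559, B 31.483
Sensible, products 25→133 °C: 808.3 kJ/s
Q = ΔH = 1468.2 kJ/s = 1468.2 kW
Heat supplied = 5285.4 MJ/h

Q_in = 5290 MJ/h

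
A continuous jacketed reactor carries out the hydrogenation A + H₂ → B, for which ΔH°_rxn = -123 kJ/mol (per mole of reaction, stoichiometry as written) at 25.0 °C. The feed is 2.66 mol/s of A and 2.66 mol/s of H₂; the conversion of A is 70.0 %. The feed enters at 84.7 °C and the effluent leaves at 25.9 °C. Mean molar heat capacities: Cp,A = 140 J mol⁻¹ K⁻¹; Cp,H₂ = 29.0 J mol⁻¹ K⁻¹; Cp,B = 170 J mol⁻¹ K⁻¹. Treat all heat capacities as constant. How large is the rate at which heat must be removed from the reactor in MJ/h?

Extent of reaction ξ = 0.700 × 2.66 = 1.862 mol/s
Reaction term: ξ·ΔH°_rxn = 1.862 × -123 = -229.03 kJ/s
Sensible, feed 84.7→25 °C: -26.838 kJ/s
Outlet flows (mol/s): A 0.798, H₂ 0.798, B 1.862
Sensible, products 25→25.9 °C: 0.40626 kJ/s
Q = ΔH = -255.46 kJ/s = -255.46 kW
Heat removed = 919.65 MJ/h

Q_out = 920 MJ/h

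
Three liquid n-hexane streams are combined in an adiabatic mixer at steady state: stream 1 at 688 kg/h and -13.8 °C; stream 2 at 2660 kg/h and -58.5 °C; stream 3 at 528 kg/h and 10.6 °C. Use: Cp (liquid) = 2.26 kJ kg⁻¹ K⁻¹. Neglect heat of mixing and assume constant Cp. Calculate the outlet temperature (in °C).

T_out = -41.2 °C

Adiabatic, steady state ⇒ Σ ṁᵢCp,ᵢ(T_out − Tᵢ) = 0
T_out = Σ ṁᵢCp,ᵢTᵢ / Σ ṁᵢCp,ᵢ
      = -360490 / 8759.8 = -41.153 °C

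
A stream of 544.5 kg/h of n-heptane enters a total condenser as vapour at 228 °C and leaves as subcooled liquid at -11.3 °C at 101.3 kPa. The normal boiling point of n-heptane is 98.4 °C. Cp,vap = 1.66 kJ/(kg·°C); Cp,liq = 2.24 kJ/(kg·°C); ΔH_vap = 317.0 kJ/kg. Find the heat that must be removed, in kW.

vapour 228→98.4 °C: -215.14 kJ/kg
condensation at 98.4 °C: -317 kJ/kg
liquid 98.4→-11.3 °C: -245.73 kJ/kg
Δh = -215.14 + -317 + -245.73 = -777.86 kJ/kg
Q = ṁ·Δh = 544.5 kg/h × -777.86 kJ/kg = -423550 kJ/h
|Q| = 117.65 kW

Q_c = 118 kW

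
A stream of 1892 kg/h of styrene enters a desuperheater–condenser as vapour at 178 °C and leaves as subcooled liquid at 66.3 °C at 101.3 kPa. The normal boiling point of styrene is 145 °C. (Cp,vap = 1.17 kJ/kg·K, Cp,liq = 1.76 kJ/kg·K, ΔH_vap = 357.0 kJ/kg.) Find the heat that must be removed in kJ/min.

Q_c = 16800 kJ/min

vapour 178→145 °C: -38.61 kJ/kg
condensation at 145 °C: -357 kJ/kg
liquid 145→66.3 °C: -138.51 kJ/kg
Δh = -38.61 + -357 + -138.51 = -534.12 kJ/kg
Q = ṁ·Δh = 1892 kg/h × -534.12 kJ/kg = -1.0106e+06 kJ/h
|Q| = 280.71 kW = 16843 kJ/min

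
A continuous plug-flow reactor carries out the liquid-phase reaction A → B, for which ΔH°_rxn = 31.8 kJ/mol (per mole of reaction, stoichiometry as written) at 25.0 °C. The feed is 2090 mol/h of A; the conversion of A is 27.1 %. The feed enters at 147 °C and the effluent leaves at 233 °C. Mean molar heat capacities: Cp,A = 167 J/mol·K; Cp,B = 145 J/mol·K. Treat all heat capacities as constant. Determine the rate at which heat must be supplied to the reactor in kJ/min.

Q_in = 757 kJ/min

Extent of reaction ξ = 0.271 × 2090 = 566.39 mol/h
Reaction term: ξ·ΔH°_rxn = 566.39 × 31.8 = 18011 kJ/h
Sensible, feed 147→25 °C: -42582 kJ/h
Outlet flows (mol/h): A 1523.6, B 566.39
Sensible, products 25→233 °C: 70006 kJ/h
Q = ΔH = 45436 kJ/h = 12.621 kW
Heat supplied = 757.27 kJ/min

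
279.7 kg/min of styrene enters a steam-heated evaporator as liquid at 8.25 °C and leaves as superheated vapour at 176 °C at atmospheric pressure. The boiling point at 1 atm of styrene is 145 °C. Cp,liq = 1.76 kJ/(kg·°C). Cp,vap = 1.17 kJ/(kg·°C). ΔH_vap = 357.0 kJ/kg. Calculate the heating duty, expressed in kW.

Q = 2960 kW

liquid 8.25→145 °C: 240.68 kJ/kg
vaporisation at 145 °C: 357 kJ/kg
vapour 145→176 °C: 36.27 kJ/kg
Δh = 240.68 + 357 + 36.27 = 633.95 kJ/kg
Q = ṁ·Δh = 279.7 kg/min × 633.95 kJ/kg = 177320 kJ/min
|Q| = 2955.3 kW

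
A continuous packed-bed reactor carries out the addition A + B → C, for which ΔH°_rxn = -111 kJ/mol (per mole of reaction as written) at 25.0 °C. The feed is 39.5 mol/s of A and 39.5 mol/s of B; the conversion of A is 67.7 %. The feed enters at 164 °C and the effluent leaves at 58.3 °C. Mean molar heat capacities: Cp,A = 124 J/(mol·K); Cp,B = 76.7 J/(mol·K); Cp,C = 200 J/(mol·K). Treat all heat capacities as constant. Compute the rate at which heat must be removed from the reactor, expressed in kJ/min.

Extent of reaction ξ = 0.677 × 39.5 = 26.742 mol/s
Reaction term: ξ·ΔH°_rxn = 26.742 × -111 = -2968.3 kJ/s
Sensible, feed 164→25 °C: -1101.9 kJ/s
Outlet flows (mol/s): A 12.758, B 12.758, C 26.742
Sensible, products 25→58.3 °C: 263.37 kJ/s
Q = ΔH = -3806.9 kJ/s = -3806.9 kW
Heat removed = 228410 kJ/min

Q_out = 228000 kJ/min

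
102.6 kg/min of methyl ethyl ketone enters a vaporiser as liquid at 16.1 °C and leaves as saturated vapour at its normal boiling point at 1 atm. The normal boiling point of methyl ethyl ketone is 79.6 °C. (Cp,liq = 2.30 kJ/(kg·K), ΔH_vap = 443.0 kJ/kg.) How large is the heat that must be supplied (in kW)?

liquid 16.1→79.6 °C: 146.05 kJ/kg
vaporisation at 79.6 °C: 443 kJ/kg
Δh = 146.05 + 443 = 589.05 kJ/kg
Q = ṁ·Δh = 102.6 kg/min × 589.05 kJ/kg = 60437 kJ/min
|Q| = 1007.3 kW

Q = 1010 kW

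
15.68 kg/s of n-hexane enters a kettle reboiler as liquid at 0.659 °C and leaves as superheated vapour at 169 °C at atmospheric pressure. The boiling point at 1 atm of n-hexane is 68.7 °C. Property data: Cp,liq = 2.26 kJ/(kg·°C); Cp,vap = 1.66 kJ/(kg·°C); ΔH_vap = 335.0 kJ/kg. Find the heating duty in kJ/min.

liquid 0.659→68.7 °C: 153.77 kJ/kg
vaporisation at 68.7 °C: 335 kJ/kg
vapour 68.7→169 °C: 166.5 kJ/kg
Δh = 153.77 + 335 + 166.5 = 655.27 kJ/kg
Q = ṁ·Δh = 15.68 kg/s × 655.27 kJ/kg = 10275 kJ/s
|Q| = 10275 kW = 616480 kJ/min

Q = 616000 kJ/min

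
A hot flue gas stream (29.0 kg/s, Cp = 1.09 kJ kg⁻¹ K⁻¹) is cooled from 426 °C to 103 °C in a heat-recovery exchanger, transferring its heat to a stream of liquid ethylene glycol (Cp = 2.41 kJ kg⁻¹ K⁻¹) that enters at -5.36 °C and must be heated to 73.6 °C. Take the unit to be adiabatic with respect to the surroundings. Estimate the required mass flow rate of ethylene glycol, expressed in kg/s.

Heat released by hot stream: Q = 29.0 × 1.09 × (426 − 103) = 10210 kJ/s
Energy balance on cold side (adiabatic exchanger): Q = ṁ_c·Cp_c·(T_c,out − T_c,in)
ṁ_c = 10210 / [2.41 × (73.6 − -5.36)] = 53.654 kg/s

ṁ_c = 53.7 kg/s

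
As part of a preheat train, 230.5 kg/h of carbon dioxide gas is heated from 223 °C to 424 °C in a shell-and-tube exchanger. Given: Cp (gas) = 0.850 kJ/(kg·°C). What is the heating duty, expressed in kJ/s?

Q = ṁ·Cp·ΔT = 230.5 × 0.850 × (424 − 223) = 39381 kJ/h
Converting: 39381 / 3600 s = 10.939 kW

Q = 10.9 kJ/s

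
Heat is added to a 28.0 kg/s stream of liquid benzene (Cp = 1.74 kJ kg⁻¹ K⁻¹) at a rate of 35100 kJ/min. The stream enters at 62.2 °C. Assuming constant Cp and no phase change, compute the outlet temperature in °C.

T_out = 74.2 °C

Q = 35100 kJ/min = 585 kJ/s
ΔT = Q/(ṁ·Cp) = 585/(28.0×1.74) = 12.007 K
T_out = 62.2 + 12.007 = 74.207 °C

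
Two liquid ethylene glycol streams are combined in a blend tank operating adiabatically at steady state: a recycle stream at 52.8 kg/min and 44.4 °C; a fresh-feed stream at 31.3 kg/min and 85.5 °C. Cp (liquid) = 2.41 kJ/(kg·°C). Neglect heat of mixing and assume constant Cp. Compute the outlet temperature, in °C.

No heat crosses the boundary, so H_out = H_in.
Σ ṁᵢCp,ᵢTᵢ = 52.8×2.41×44.4 + 31.3×2.41×85.5 = 12099
Σ ṁᵢCp,ᵢ = 52.8×2.41 + 31.3×2.41 = 202.68
T_out = 12099 / 202.68 = 59.696 °C

T_out = 59.7 °C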